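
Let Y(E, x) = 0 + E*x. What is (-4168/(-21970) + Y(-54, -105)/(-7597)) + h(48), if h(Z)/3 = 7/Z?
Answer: -159073517/1335248720 ≈ -0.11913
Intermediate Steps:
h(Z) = 21/Z (h(Z) = 3*(7/Z) = 21/Z)
Y(E, x) = E*x
(-4168/(-21970) + Y(-54, -105)/(-7597)) + h(48) = (-4168/(-21970) - 54*(-105)/(-7597)) + 21/48 = (-4168*(-1/21970) + 5670*(-1/7597)) + 21*(1/48) = (2084/10985 - 5670/7597) + 7/16 = -46452802/83453045 + 7/16 = -159073517/1335248720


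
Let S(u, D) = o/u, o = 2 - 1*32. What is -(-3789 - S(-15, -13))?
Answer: 3791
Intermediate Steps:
o = -30 (o = 2 - 32 = -30)
S(u, D) = -30/u
-(-3789 - S(-15, -13)) = -(-3789 - (-30)/(-15)) = -(-3789 - (-30)*(-1)/15) = -(-3789 - 1*2) = -(-3789 - 2) = -1*(-3791) = 3791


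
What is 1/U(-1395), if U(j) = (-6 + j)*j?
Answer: 1/1954395 ≈ 5.1167e-7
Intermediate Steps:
U(j) = j*(-6 + j)
1/U(-1395) = 1/(-1395*(-6 - 1395)) = 1/(-1395*(-1401)) = 1/1954395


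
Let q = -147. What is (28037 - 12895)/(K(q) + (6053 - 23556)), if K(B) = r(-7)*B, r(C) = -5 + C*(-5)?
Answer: -15142/21913 ≈ -0.69101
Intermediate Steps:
r(C) = -5 - 5*C
K(B) = 30*B (K(B) = (-5 - 5*(-7))*B = (-5 + 35)*B = 30*B)
(28037 - 12895)/(K(q) + (6053 - 23556)) = (28037 - 12895)/(30*(-147) + (6053 - 23556)) = 15142/(-4410 - 17503) = 15142/(-21913) = 15142*(-1/21913) = -15142/21913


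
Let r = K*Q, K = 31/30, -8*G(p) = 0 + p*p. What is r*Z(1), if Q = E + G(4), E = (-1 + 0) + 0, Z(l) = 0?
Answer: 0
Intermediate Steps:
E = -1 (E = -1 + 0 = -1)
G(p) = -p²/8 (G(p) = -(0 + p*p)/8 = -(0 + p²)/8 = -p²/8)
Q = -3 (Q = -1 - ⅛*4² = -1 - ⅛*16 = -1 - 2 = -3)
K = 31/30 (K = 31*(1/30) = 31/30 ≈ 1.0333)
r = -31/10 (r = (31/30)*(-3) = -31/10 ≈ -3.1000)
r*Z(1) = -31/10*0 = 0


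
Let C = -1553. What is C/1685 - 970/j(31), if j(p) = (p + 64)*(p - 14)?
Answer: -828509/544255 ≈ -1.5223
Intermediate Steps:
j(p) = (-14 + p)*(64 + p) (j(p) = (64 + p)*(-14 + p) = (-14 + p)*(64 + p))
C/1685 - 970/j(31) = -1553/1685 - 970/(-896 + 31² + 50*31) = -1553*1/1685 - 970/(-896 + 961 + 1550) = -1553/1685 - 970/1615 = -1553/1685 - 970*1/1615 = -1553/1685 - 194/323 = -828509/544255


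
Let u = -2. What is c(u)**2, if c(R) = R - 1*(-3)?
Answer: 1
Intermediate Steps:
c(R) = 3 + R (c(R) = R + 3 = 3 + R)
c(u)**2 = (3 - 2)**2 = 1**2 = 1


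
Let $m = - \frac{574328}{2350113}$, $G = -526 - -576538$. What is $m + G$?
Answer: $\frac{1353692715028}{2350113} \approx 5.7601 \cdot 10^{5}$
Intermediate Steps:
$G = 576012$ ($G = -526 + 576538 = 576012$)
$m = - \frac{574328}{2350113}$ ($m = \left(-574328\right) \frac{1}{2350113} = - \frac{574328}{2350113} \approx -0.24438$)
$m + G = - \frac{574328}{2350113} + 576012 = \frac{1353692715028}{2350113}$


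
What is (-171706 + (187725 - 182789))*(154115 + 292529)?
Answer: -74486819880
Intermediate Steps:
(-171706 + (187725 - 182789))*(154115 + 292529) = (-171706 + 4936)*446644 = -166770*446644 = -74486819880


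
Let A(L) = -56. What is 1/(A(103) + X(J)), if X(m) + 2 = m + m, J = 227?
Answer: 1/396 ≈ 0.0025253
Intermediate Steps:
X(m) = -2 + 2*m (X(m) = -2 + (m + m) = -2 + 2*m)
1/(A(103) + X(J)) = 1/(-56 + (-2 + 2*227)) = 1/(-56 + (-2 + 454)) = 1/(-56 + 452) = 1/396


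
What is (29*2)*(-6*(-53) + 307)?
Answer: 36250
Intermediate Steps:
(29*2)*(-6*(-53) + 307) = 58*(318 + 307) = 58*625 = 36250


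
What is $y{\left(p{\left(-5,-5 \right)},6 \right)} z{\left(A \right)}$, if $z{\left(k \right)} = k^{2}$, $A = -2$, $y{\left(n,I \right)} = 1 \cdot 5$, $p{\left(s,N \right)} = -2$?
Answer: $20$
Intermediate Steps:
$y{\left(n,I \right)} = 5$
$y{\left(p{\left(-5,-5 \right)},6 \right)} z{\left(A \right)} = 5 \left(-2\right)^{2} = 5 \cdot 4 = 20$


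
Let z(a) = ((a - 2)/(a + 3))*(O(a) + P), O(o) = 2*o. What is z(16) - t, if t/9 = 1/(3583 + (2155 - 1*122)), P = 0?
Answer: 279533/11856 ≈ 23.577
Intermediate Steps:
t = 1/624 (t = 9/(3583 + (2155 - 1*122)) = 9/(3583 + (2155 - 122)) = 9/(3583 + 2033) = 9/5616 = 9*(1/5616) = 1/624 ≈ 0.0016026)
z(a) = 2*a*(-2 + a)/(3 + a) (z(a) = ((a - 2)/(a + 3))*(2*a + 0) = ((-2 + a)/(3 + a))*(2*a) = 2*a*(-2 + a)/(3 + a))
z(16) - t = 2*16*(-2 + 16)/(3 + 16) - 1*1/624 = 2*16*14/19 - 1/624 = 2*16*(1/19)*14 - 1/624 = 448/19 - 1/624 = 279533/11856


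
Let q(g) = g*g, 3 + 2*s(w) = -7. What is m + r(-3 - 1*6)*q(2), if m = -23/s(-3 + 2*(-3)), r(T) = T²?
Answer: 1643/5 ≈ 328.60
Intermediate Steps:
s(w) = -5 (s(w) = -3/2 + (½)*(-7) = -3/2 - 7/2 = -5)
q(g) = g²
m = 23/5 (m = -23/(-5) = -23*(-⅕) = 23/5 ≈ 4.6000)
m + r(-3 - 1*6)*q(2) = 23/5 + (-3 - 1*6)²*2² = 23/5 + (-3 - 6)²*4 = 23/5 + (-9)²*4 = 23/5 + 81*4 = 23/5 + 324 = 1643/5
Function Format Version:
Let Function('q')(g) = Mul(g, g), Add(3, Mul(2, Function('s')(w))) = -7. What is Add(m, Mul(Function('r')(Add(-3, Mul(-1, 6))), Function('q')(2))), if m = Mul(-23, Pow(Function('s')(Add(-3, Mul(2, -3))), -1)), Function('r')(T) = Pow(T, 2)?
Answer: Rational(1643, 5) ≈ 328.60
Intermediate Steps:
Function('s')(w) = -5 (Function('s')(w) = Add(Rational(-3, 2), Mul(Rational(1, 2), -7)) = Add(Rational(-3, 2), Rational(-7, 2)) = -5)
Function('q')(g) = Pow(g, 2)
m = Rational(23, 5) (m = Mul(-23, Pow(-5, -1)) = Mul(-23, Rational(-1, 5)) = Rational(23, 5) ≈ 4.6000)
Add(m, Mul(Function('r')(Add(-3, Mul(-1, 6))), Function('q')(2))) = Add(Rational(23, 5), Mul(Pow(Add(-3, Mul(-1, 6)), 2), Pow(2, 2))) = Add(Rational(23, 5), Mul(Pow(Add(-3, -6), 2), 4)) = Add(Rational(23, 5), Mul(Pow(-9, 2), 4)) = Add(Rational(23, 5), Mul(81, 4)) = Add(Rational(23, 5), 324) = Rational(1643, 5)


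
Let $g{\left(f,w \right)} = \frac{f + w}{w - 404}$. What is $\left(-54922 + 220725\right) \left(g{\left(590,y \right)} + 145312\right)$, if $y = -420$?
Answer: $\frac{9926370107577}{412} \approx 2.4093 \cdot 10^{10}$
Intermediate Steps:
$g{\left(f,w \right)} = \frac{f + w}{-404 + w}$
$\left(-54922 + 220725\right) \left(g{\left(590,y \right)} + 145312\right) = \left(-54922 + 220725\right) \left(\frac{590 - 420}{-404 - 420} + 145312\right) = 165803 \left(\frac{1}{-824} \cdot 170 + 145312\right) = 165803 \left(\left(- \frac{1}{824}\right) 170 + 145312\right) = 165803 \left(- \frac{85}{412} + 145312\right) = 165803 \cdot \frac{59868459}{412} = \frac{9926370107577}{412}$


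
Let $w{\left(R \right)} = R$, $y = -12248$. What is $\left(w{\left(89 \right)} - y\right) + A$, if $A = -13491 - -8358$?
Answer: $7204$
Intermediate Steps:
$A = -5133$ ($A = -13491 + 8358 = -5133$)
$\left(w{\left(89 \right)} - y\right) + A = \left(89 - -12248\right) - 5133 = \left(89 + 12248\right) - 5133 = 12337 - 5133 = 7204$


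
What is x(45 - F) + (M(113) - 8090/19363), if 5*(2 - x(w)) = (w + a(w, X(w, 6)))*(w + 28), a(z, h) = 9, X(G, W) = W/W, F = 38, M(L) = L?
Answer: 49999/19363 ≈ 2.5822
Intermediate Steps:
X(G, W) = 1
x(w) = 2 - (9 + w)*(28 + w)/5 (x(w) = 2 - (w + 9)*(w + 28)/5 = 2 - (9 + w)*(28 + w)/5)
x(45 - F) + (M(113) - 8090/19363) = (-242/5 - 37*(45 - 1*38)/5 - (45 - 1*38)²/5) + (113 - 8090/19363) = (-242/5 - 37*(45 - 38)/5 - (45 - 38)²/5) + (113 - 8090/19363) = (-242/5 - 37/5*7 - ⅕*7²) + (113 - 1*8090/19363) = (-242/5 - 259/5 - ⅕*49) + (113 - 8090/19363) = (-242/5 - 259/5 - 49/5) + 2179929/19363 = -110 + 2179929/19363 = 49999/19363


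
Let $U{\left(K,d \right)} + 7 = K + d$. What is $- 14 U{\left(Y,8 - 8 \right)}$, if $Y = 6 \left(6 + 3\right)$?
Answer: $-658$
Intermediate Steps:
$Y = 54$ ($Y = 6 \cdot 9 = 54$)
$U{\left(K,d \right)} = -7 + K + d$ ($U{\left(K,d \right)} = -7 + \left(K + d\right) = -7 + K + d$)
$- 14 U{\left(Y,8 - 8 \right)} = - 14 \left(-7 + 54 + \left(8 - 8\right)\right) = - 14 \left(-7 + 54 + 0\right) = \left(-14\right) 47 = -658$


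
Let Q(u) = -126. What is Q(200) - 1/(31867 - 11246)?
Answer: -2598247/20621 ≈ -126.00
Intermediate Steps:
Q(200) - 1/(31867 - 11246) = -126 - 1/(31867 - 11246) = -126 - 1/20621 = -2598247/20621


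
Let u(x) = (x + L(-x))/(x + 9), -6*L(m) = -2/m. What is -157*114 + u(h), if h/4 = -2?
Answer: -429743/24 ≈ -17906.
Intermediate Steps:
L(m) = 1/(3*m) (L(m) = -(-1)/(3*m) = 1/(3*m))
h = -8 (h = 4*(-2) = -8)
u(x) = (x - 1/(3*x))/(9 + x) (u(x) = (x + 1/(3*((-x))))/(x + 9) = (x + (-1/x)/3)/(9 + x) = (x - 1/(3*x))/(9 + x))
-157*114 + u(h) = -157*114 + (-⅓ + (-8)²)/((-8)*(9 - 8)) = -17898 - ⅛*(-⅓ + 64)/1 = -17898 - ⅛*1*191/3 = -17898 - 191/24 = -429743/24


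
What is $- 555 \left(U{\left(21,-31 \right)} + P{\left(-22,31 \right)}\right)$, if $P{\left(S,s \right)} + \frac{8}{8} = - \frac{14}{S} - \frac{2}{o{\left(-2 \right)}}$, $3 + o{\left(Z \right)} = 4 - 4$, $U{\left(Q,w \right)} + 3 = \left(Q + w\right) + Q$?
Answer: $- \frac{50690}{11} \approx -4608.2$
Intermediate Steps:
$U{\left(Q,w \right)} = -3 + w + 2 Q$ ($U{\left(Q,w \right)} = -3 + \left(\left(Q + w\right) + Q\right) = -3 + \left(w + 2 Q\right) = -3 + w + 2 Q$)
$o{\left(Z \right)} = -3$ ($o{\left(Z \right)} = -3 + \left(4 - 4\right) = -3 + 0 = -3$)
$P{\left(S,s \right)} = - \frac{1}{3} - \frac{14}{S}$ ($P{\left(S,s \right)} = -1 - \left(- \frac{2}{3} + \frac{14}{S}\right) = -1 + \left(- \frac{14}{S} + \frac{2}{3}\right) = -1 + \left(\frac{2}{3} - \frac{14}{S}\right) = - \frac{1}{3} - \frac{14}{S}$)
$- 555 \left(U{\left(21,-31 \right)} + P{\left(-22,31 \right)}\right) = - 555 \left(\left(-3 - 31 + 2 \cdot 21\right) + \frac{-42 - -22}{3 \left(-22\right)}\right) = - 555 \left(\left(-3 - 31 + 42\right) + \frac{1}{3} \left(- \frac{1}{22}\right) \left(-42 + 22\right)\right) = - 555 \left(8 + \frac{1}{3} \left(- \frac{1}{22}\right) \left(-20\right)\right) = - 555 \left(8 + \frac{10}{33}\right) = \left(-555\right) \frac{274}{33} = - \frac{50690}{11}$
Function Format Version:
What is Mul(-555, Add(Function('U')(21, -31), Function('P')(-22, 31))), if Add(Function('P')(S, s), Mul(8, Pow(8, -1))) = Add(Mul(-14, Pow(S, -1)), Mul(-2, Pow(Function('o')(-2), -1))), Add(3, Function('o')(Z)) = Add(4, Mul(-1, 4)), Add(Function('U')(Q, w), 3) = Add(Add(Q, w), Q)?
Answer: Rational(-50690, 11) ≈ -4608.2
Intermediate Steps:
Function('U')(Q, w) = Add(-3, w, Mul(2, Q)) (Function('U')(Q, w) = Add(-3, Add(Add(Q, w), Q)) = Add(-3, Add(w, Mul(2, Q))) = Add(-3, w, Mul(2, Q)))
Function('o')(Z) = -3 (Function('o')(Z) = Add(-3, Add(4, Mul(-1, 4))) = Add(-3, Add(4, -4)) = Add(-3, 0) = -3)
Function('P')(S, s) = Add(Rational(-1, 3), Mul(-14, Pow(S, -1))) (Function('P')(S, s) = Add(-1, Add(Mul(-14, Pow(S, -1)), Mul(-2, Pow(-3, -1)))) = Add(-1, Add(Mul(-14, Pow(S, -1)), Mul(-2, Rational(-1, 3)))) = Add(-1, Add(Mul(-14, Pow(S, -1)), Rational(2, 3))) = Add(-1, Add(Rational(2, 3), Mul(-14, Pow(S, -1)))) = Add(Rational(-1, 3), Mul(-14, Pow(S, -1))))
Mul(-555, Add(Function('U')(21, -31), Function('P')(-22, 31))) = Mul(-555, Add(Add(-3, -31, Mul(2, 21)), Mul(Rational(1, 3), Pow(-22, -1), Add(-42, Mul(-1, -22))))) = Mul(-555, Add(Add(-3, -31, 42), Mul(Rational(1, 3), Rational(-1, 22), Add(-42, 22)))) = Mul(-555, Add(8, Mul(Rational(1, 3), Rational(-1, 22), -20))) = Mul(-555, Add(8, Rational(10, 33))) = Mul(-555, Rational(274, 33)) = Rational(-50690, 11)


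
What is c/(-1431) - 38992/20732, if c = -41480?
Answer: 201041452/7416873 ≈ 27.106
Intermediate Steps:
c/(-1431) - 38992/20732 = -41480/(-1431) - 38992/20732 = -41480*(-1/1431) - 38992*1/20732 = 41480/1431 - 9748/5183 = 201041452/7416873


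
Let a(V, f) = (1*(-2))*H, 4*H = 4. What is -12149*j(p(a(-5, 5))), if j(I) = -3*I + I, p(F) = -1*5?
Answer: -121490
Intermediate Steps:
H = 1 (H = (1/4)*4 = 1)
a(V, f) = -2 (a(V, f) = (1*(-2))*1 = -2*1 = -2)
p(F) = -5
j(I) = -2*I
-12149*j(p(a(-5, 5))) = -(-24298)*(-5) = -12149*10 = -121490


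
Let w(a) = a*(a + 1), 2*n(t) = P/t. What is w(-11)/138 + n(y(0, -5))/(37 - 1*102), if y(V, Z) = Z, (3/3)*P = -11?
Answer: 34991/44850 ≈ 0.78018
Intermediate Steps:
P = -11
n(t) = -11/(2*t) (n(t) = (-11/t)/2 = -11/(2*t))
w(a) = a*(1 + a)
w(-11)/138 + n(y(0, -5))/(37 - 1*102) = -11*(1 - 11)/138 + (-11/2/(-5))/(37 - 1*102) = -11*(-10)*(1/138) + (-11/2*(-1/5))/(37 - 102) = 110*(1/138) + (11/10)/(-65) = 55/69 + (11/10)*(-1/65) = 55/69 - 11/650 = 34991/44850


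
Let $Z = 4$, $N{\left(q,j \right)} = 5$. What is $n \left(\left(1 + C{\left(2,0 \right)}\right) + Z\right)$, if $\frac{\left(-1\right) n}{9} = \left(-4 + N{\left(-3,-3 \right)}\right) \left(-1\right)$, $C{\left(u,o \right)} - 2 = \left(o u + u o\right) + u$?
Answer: $81$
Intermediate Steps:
$C{\left(u,o \right)} = 2 + u + 2 o u$ ($C{\left(u,o \right)} = 2 + \left(\left(o u + u o\right) + u\right) = 2 + \left(\left(o u + o u\right) + u\right) = 2 + \left(2 o u + u\right) = 2 + \left(u + 2 o u\right) = 2 + u + 2 o u$)
$n = 9$ ($n = - 9 \left(-4 + 5\right) \left(-1\right) = - 9 \cdot 1 \left(-1\right) = \left(-9\right) \left(-1\right) = 9$)
$n \left(\left(1 + C{\left(2,0 \right)}\right) + Z\right) = 9 \left(\left(1 + \left(2 + 2 + 2 \cdot 0 \cdot 2\right)\right) + 4\right) = 9 \left(\left(1 + \left(2 + 2 + 0\right)\right) + 4\right) = 9 \left(\left(1 + 4\right) + 4\right) = 9 \left(5 + 4\right) = 9 \cdot 9 = 81$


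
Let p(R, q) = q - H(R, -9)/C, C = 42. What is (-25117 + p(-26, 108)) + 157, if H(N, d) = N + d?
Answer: -149107/6 ≈ -24851.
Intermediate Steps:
p(R, q) = 3/14 + q - R/42 (p(R, q) = q - (R - 9)/42 = q - (-9 + R)/42 = q - (-3/14 + R/42) = q + (3/14 - R/42) = 3/14 + q - R/42)
(-25117 + p(-26, 108)) + 157 = (-25117 + (3/14 + 108 - 1/42*(-26))) + 157 = (-25117 + (3/14 + 108 + 13/21)) + 157 = (-25117 + 653/6) + 157 = -150049/6 + 157 = -149107/6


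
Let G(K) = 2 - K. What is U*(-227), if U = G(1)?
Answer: -227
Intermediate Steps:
U = 1 (U = 2 - 1*1 = 2 - 1 = 1)
U*(-227) = 1*(-227) = -227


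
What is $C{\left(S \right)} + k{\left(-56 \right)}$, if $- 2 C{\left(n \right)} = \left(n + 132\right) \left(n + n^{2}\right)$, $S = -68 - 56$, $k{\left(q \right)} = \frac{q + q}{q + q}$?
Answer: $-61007$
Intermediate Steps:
$k{\left(q \right)} = 1$ ($k{\left(q \right)} = \frac{2 q}{2 q} = 2 q \frac{1}{2 q} = 1$)
$S = -124$
$C{\left(n \right)} = - \frac{\left(132 + n\right) \left(n + n^{2}\right)}{2}$ ($C{\left(n \right)} = - \frac{\left(n + 132\right) \left(n + n^{2}\right)}{2} = - \frac{\left(132 + n\right) \left(n + n^{2}\right)}{2}$)
$C{\left(S \right)} + k{\left(-56 \right)} = \left(- \frac{1}{2}\right) \left(-124\right) \left(132 + \left(-124\right)^{2} + 133 \left(-124\right)\right) + 1 = \left(- \frac{1}{2}\right) \left(-124\right) \left(132 + 15376 - 16492\right) + 1 = \left(- \frac{1}{2}\right) \left(-124\right) \left(-984\right) + 1 = -61008 + 1 = -61007$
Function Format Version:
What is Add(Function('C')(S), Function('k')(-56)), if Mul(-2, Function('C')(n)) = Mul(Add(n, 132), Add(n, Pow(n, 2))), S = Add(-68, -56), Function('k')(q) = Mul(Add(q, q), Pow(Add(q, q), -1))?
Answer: -61007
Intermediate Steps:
Function('k')(q) = 1 (Function('k')(q) = Mul(Mul(2, q), Pow(Mul(2, q), -1)) = Mul(Mul(2, q), Mul(Rational(1, 2), Pow(q, -1))) = 1)
S = -124
Function('C')(n) = Mul(Rational(-1, 2), Add(132, n), Add(n, Pow(n, 2))) (Function('C')(n) = Mul(Rational(-1, 2), Mul(Add(n, 132), Add(n, Pow(n, 2)))) = Mul(Rational(-1, 2), Mul(Add(132, n), Add(n, Pow(n, 2)))) = Mul(Rational(-1, 2), Add(132, n), Add(n, Pow(n, 2))))
Add(Function('C')(S), Function('k')(-56)) = Add(Mul(Rational(-1, 2), -124, Add(132, Pow(-124, 2), Mul(133, -124))), 1) = Add(Mul(Rational(-1, 2), -124, Add(132, 15376, -16492)), 1) = Add(Mul(Rational(-1, 2), -124, -984), 1) = Add(-61008, 1) = -61007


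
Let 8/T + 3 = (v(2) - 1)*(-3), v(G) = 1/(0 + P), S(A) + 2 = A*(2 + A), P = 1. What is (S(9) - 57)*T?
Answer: -320/3 ≈ -106.67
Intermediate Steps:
S(A) = -2 + A*(2 + A)
v(G) = 1 (v(G) = 1/(0 + 1) = 1/1 = 1)
T = -8/3 (T = 8/(-3 + (1 - 1)*(-3)) = 8/(-3 + 0*(-3)) = 8/(-3 + 0) = 8/(-3) = 8*(-⅓) = -8/3 ≈ -2.6667)
(S(9) - 57)*T = ((-2 + 9² + 2*9) - 57)*(-8/3) = ((-2 + 81 + 18) - 57)*(-8/3) = (97 - 57)*(-8/3) = 40*(-8/3) = -320/3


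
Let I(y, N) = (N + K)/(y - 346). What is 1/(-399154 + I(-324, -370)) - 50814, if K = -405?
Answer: -2717862045668/53486481 ≈ -50814.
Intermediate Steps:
I(y, N) = (-405 + N)/(-346 + y) (I(y, N) = (N - 405)/(y - 346) = (-405 + N)/(-346 + y))
1/(-399154 + I(-324, -370)) - 50814 = 1/(-399154 + (-405 - 370)/(-346 - 324)) - 50814 = 1/(-399154 - 775/(-670)) - 50814 = 1/(-399154 - 1/670*(-775)) - 50814 = 1/(-399154 + 155/134) - 50814 = 1/(-53486481/134) - 50814 = -134/53486481 - 50814 = -2717862045668/53486481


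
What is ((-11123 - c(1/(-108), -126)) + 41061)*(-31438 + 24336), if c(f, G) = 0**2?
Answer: -212619676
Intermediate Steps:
c(f, G) = 0
((-11123 - c(1/(-108), -126)) + 41061)*(-31438 + 24336) = ((-11123 - 1*0) + 41061)*(-31438 + 24336) = ((-11123 + 0) + 41061)*(-7102) = (-11123 + 41061)*(-7102) = 29938*(-7102) = -212619676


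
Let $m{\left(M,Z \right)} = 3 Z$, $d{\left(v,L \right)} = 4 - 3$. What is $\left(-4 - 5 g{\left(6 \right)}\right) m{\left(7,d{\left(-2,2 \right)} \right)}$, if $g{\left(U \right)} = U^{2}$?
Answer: $-552$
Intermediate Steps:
$d{\left(v,L \right)} = 1$ ($d{\left(v,L \right)} = 4 - 3 = 1$)
$\left(-4 - 5 g{\left(6 \right)}\right) m{\left(7,d{\left(-2,2 \right)} \right)} = \left(-4 - 5 \cdot 6^{2}\right) 3 \cdot 1 = \left(-4 - 180\right) 3 = \left(-184\right) 3 = -552$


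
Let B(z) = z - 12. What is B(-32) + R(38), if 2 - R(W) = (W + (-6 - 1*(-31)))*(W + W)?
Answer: -4830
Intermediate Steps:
B(z) = -12 + z
R(W) = 2 - 2*W*(25 + W) (R(W) = 2 - (W + (-6 - 1*(-31)))*(W + W) = 2 - (W + (-6 + 31))*2*W = 2 - (W + 25)*2*W = 2 - (25 + W)*2*W = 2 - 2*W*(25 + W))
B(-32) + R(38) = (-12 - 32) + (2 - 50*38 - 2*38²) = -44 + (2 - 1900 - 2*1444) = -44 + (2 - 1900 - 2888) = -44 - 4786 = -4830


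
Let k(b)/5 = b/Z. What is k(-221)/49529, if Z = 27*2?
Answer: -1105/2674566 ≈ -0.00041315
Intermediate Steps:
Z = 54
k(b) = 5*b/54 (k(b) = 5*(b/54) = 5*b/54)
k(-221)/49529 = ((5/54)*(-221))/49529 = -1105/54*1/49529 = -1105/2674566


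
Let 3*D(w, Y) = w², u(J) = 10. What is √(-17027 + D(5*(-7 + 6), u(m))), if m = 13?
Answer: 4*I*√9573/3 ≈ 130.46*I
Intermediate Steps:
D(w, Y) = w²/3
√(-17027 + D(5*(-7 + 6), u(m))) = √(-17027 + (5*(-7 + 6))²/3) = √(-17027 + (5*(-1))²/3) = √(-17027 + (⅓)*(-5)²) = √(-17027 + (⅓)*25) = √(-17027 + 25/3) = √(-51056/3) = 4*I*√9573/3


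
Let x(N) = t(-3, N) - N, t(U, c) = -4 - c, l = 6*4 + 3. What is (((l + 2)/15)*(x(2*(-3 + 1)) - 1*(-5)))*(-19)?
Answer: -1653/5 ≈ -330.60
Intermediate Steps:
l = 27 (l = 24 + 3 = 27)
x(N) = -4 - 2*N (x(N) = (-4 - N) - N = -4 - 2*N)
(((l + 2)/15)*(x(2*(-3 + 1)) - 1*(-5)))*(-19) = (((27 + 2)/15)*((-4 - 4*(-3 + 1)) - 1*(-5)))*(-19) = ((29*(1/15))*((-4 - 4*(-2)) + 5))*(-19) = (29*((-4 - 2*(-4)) + 5)/15)*(-19) = (29*((-4 + 8) + 5)/15)*(-19) = (29*(4 + 5)/15)*(-19) = ((29/15)*9)*(-19) = (87/5)*(-19) = -1653/5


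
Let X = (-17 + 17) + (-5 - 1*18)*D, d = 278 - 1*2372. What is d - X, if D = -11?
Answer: -2347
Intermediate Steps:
d = -2094 (d = 278 - 2372 = -2094)
X = 253 (X = (-17 + 17) + (-5 - 1*18)*(-11) = 0 + (-5 - 18)*(-11) = 0 - 23*(-11) = 0 + 253 = 253)
d - X = -2094 - 1*253 = -2094 - 253 = -2347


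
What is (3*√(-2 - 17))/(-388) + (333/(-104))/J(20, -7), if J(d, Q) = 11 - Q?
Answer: -37/208 - 3*I*√19/388 ≈ -0.17788 - 0.033703*I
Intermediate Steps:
(3*√(-2 - 17))/(-388) + (333/(-104))/J(20, -7) = (3*√(-2 - 17))/(-388) + (333/(-104))/(11 - 1*(-7)) = (3*√(-19))*(-1/388) + (333*(-1/104))/(11 + 7) = (3*(I*√19))*(-1/388) - 333/104/18 = (3*I*√19)*(-1/388) - 333/104*1/18 = -3*I*√19/388 - 37/208 = -37/208 - 3*I*√19/388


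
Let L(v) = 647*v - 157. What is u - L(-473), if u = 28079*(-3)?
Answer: 221951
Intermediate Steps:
L(v) = -157 + 647*v
u = -84237
u - L(-473) = -84237 - (-157 + 647*(-473)) = -84237 - (-157 - 306031) = -84237 - 1*(-306188) = -84237 + 306188 = 221951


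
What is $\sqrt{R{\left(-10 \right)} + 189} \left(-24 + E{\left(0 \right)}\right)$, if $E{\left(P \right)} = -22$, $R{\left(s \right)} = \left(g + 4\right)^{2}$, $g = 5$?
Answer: $- 138 \sqrt{30} \approx -755.86$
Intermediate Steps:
$R{\left(s \right)} = 81$ ($R{\left(s \right)} = \left(5 + 4\right)^{2} = 9^{2} = 81$)
$\sqrt{R{\left(-10 \right)} + 189} \left(-24 + E{\left(0 \right)}\right) = \sqrt{81 + 189} \left(-24 - 22\right) = \sqrt{270} \left(-46\right) = 3 \sqrt{30} \left(-46\right) = - 138 \sqrt{30}$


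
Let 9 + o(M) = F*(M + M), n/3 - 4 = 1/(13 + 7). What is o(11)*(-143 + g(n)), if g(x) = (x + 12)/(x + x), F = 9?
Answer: -161035/6 ≈ -26839.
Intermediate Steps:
n = 243/20 (n = 12 + 3/(13 + 7) = 12 + 3/20 = 243/20 ≈ 12.150)
o(M) = -9 + 18*M (o(M) = -9 + 9*(M + M) = -9 + 9*(2*M) = -9 + 18*M)
g(x) = (12 + x)/(2*x) (g(x) = (12 + x)/((2*x)) = (12 + x)*(1/(2*x)) = (12 + x)/(2*x))
o(11)*(-143 + g(n)) = (-9 + 18*11)*(-143 + (12 + 243/20)/(2*(243/20))) = (-9 + 198)*(-143 + (½)*(20/243)*(483/20)) = 189*(-143 + 161/162) = 189*(-23005/162) = -161035/6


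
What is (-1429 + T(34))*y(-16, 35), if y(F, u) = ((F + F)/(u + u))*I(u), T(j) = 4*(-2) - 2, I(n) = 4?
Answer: 92096/35 ≈ 2631.3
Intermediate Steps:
T(j) = -10 (T(j) = -8 - 2 = -10)
y(F, u) = 4*F/u (y(F, u) = ((F + F)/(u + u))*4 = ((2*F)/((2*u)))*4 = ((2*F)*(1/(2*u)))*4 = (F/u)*4 = 4*F/u)
(-1429 + T(34))*y(-16, 35) = (-1429 - 10)*(4*(-16)/35) = -5756*(-16)/35 = -1439*(-64/35) = 92096/35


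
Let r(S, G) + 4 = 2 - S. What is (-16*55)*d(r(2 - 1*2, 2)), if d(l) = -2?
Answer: 1760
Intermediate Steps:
r(S, G) = -2 - S (r(S, G) = -4 + (2 - S) = -2 - S)
(-16*55)*d(r(2 - 1*2, 2)) = -16*55*(-2) = -880*(-2) = 1760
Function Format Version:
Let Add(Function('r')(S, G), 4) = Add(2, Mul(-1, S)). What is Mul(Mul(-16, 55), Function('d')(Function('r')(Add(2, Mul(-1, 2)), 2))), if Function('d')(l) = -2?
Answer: 1760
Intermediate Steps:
Function('r')(S, G) = Add(-2, Mul(-1, S)) (Function('r')(S, G) = Add(-4, Add(2, Mul(-1, S))) = Add(-2, Mul(-1, S)))
Mul(Mul(-16, 55), Function('d')(Function('r')(Add(2, Mul(-1, 2)), 2))) = Mul(Mul(-16, 55), -2) = Mul(-880, -2) = 1760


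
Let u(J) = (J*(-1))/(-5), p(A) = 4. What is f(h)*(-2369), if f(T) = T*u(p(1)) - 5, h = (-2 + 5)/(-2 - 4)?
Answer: 63963/5 ≈ 12793.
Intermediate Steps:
u(J) = J/5 (u(J) = -J*(-⅕) = J/5)
h = -½ (h = 3/(-6) = 3*(-⅙) = -½ ≈ -0.50000)
f(T) = -5 + 4*T/5 (f(T) = T*((⅕)*4) - 5 = T*(⅘) - 5 = 4*T/5 - 5 = -5 + 4*T/5)
f(h)*(-2369) = (-5 + (⅘)*(-½))*(-2369) = (-5 - ⅖)*(-2369) = -27/5*(-2369) = 63963/5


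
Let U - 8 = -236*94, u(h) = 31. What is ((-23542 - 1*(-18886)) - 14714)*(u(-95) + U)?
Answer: 428948650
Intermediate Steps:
U = -22176 (U = 8 - 236*94 = 8 - 22184 = -22176)
((-23542 - 1*(-18886)) - 14714)*(u(-95) + U) = ((-23542 - 1*(-18886)) - 14714)*(31 - 22176) = ((-23542 + 18886) - 14714)*(-22145) = (-4656 - 14714)*(-22145) = -19370*(-22145) = 428948650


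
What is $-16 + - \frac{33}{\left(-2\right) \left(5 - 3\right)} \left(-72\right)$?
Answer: $-610$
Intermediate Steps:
$-16 + - \frac{33}{\left(-2\right) \left(5 - 3\right)} \left(-72\right) = -16 + - \frac{33}{\left(-2\right) 2} \left(-72\right) = -16 + - \frac{33}{-4} \left(-72\right) = -16 + \left(-33\right) \left(- \frac{1}{4}\right) \left(-72\right) = -16 + \frac{33}{4} \left(-72\right) = -16 - 594 = -610$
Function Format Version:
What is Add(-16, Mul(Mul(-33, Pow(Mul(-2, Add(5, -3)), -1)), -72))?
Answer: -610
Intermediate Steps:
Add(-16, Mul(Mul(-33, Pow(Mul(-2, Add(5, -3)), -1)), -72)) = Add(-16, Mul(Mul(-33, Pow(Mul(-2, 2), -1)), -72)) = Add(-16, Mul(Mul(-33, Pow(-4, -1)), -72)) = Add(-16, Mul(Mul(-33, Rational(-1, 4)), -72)) = Add(-16, Mul(Rational(33, 4), -72)) = Add(-16, -594) = -610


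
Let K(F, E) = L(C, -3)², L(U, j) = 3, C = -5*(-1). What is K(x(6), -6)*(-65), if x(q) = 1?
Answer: -585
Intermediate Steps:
C = 5
K(F, E) = 9 (K(F, E) = 3² = 9)
K(x(6), -6)*(-65) = 9*(-65) = -585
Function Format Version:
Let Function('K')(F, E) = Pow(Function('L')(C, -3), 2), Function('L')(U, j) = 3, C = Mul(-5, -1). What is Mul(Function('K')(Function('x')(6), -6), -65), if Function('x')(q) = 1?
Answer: -585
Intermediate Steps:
C = 5
Function('K')(F, E) = 9 (Function('K')(F, E) = Pow(3, 2) = 9)
Mul(Function('K')(Function('x')(6), -6), -65) = Mul(9, -65) = -585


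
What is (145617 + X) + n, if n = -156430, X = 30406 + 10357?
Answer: 29950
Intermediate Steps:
X = 40763
(145617 + X) + n = (145617 + 40763) - 156430 = 186380 - 156430 = 29950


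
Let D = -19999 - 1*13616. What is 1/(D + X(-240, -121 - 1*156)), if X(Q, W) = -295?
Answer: -1/33910 ≈ -2.9490e-5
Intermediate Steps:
D = -33615 (D = -19999 - 13616 = -33615)
1/(D + X(-240, -121 - 1*156)) = 1/(-33615 - 295) = 1/(-33910) = -1/33910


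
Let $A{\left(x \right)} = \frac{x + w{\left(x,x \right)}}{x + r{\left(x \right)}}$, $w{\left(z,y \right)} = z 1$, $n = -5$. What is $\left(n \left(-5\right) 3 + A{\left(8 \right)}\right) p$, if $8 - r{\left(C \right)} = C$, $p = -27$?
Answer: $-2079$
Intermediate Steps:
$r{\left(C \right)} = 8 - C$
$w{\left(z,y \right)} = z$
$A{\left(x \right)} = \frac{x}{4}$ ($A{\left(x \right)} = \frac{x + x}{x - \left(-8 + x\right)} = \frac{2 x}{8} = 2 x \frac{1}{8} = \frac{x}{4}$)
$\left(n \left(-5\right) 3 + A{\left(8 \right)}\right) p = \left(\left(-5\right) \left(-5\right) 3 + \frac{1}{4} \cdot 8\right) \left(-27\right) = \left(25 \cdot 3 + 2\right) \left(-27\right) = \left(75 + 2\right) \left(-27\right) = 77 \left(-27\right) = -2079$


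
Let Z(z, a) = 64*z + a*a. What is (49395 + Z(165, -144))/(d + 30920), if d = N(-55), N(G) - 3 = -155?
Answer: 26897/10256 ≈ 2.6226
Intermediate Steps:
N(G) = -152 (N(G) = 3 - 155 = -152)
Z(z, a) = a² + 64*z (Z(z, a) = 64*z + a² = a² + 64*z)
d = -152
(49395 + Z(165, -144))/(d + 30920) = (49395 + ((-144)² + 64*165))/(-152 + 30920) = (49395 + (20736 + 10560))/30768 = (49395 + 31296)*(1/30768) = 80691*(1/30768) = 26897/10256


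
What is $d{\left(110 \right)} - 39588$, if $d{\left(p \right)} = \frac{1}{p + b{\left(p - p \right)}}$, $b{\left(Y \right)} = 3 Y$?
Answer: $- \frac{4354679}{110} \approx -39588.0$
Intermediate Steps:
$d{\left(p \right)} = \frac{1}{p}$ ($d{\left(p \right)} = \frac{1}{p + 3 \left(p - p\right)} = \frac{1}{p + 3 \cdot 0} = \frac{1}{p + 0} = \frac{1}{p}$)
$d{\left(110 \right)} - 39588 = \frac{1}{110} - 39588 = - \frac{4354679}{110}$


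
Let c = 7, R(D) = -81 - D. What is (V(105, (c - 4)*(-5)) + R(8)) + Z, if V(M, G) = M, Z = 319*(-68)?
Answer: -21676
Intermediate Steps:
Z = -21692
(V(105, (c - 4)*(-5)) + R(8)) + Z = (105 + (-81 - 1*8)) - 21692 = (105 + (-81 - 8)) - 21692 = (105 - 89) - 21692 = 16 - 21692 = -21676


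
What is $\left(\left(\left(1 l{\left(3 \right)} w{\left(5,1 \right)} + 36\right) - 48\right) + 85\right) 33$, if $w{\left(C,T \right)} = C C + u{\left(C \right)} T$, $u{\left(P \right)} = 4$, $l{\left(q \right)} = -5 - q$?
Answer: $-5247$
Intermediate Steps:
$w{\left(C,T \right)} = C^{2} + 4 T$ ($w{\left(C,T \right)} = C C + 4 T = C^{2} + 4 T$)
$\left(\left(\left(1 l{\left(3 \right)} w{\left(5,1 \right)} + 36\right) - 48\right) + 85\right) 33 = \left(\left(\left(1 \left(-5 - 3\right) \left(5^{2} + 4 \cdot 1\right) + 36\right) - 48\right) + 85\right) 33 = \left(\left(\left(1 \left(-5 - 3\right) \left(25 + 4\right) + 36\right) - 48\right) + 85\right) 33 = \left(\left(\left(1 \left(-8\right) 29 + 36\right) - 48\right) + 85\right) 33 = \left(\left(\left(\left(-8\right) 29 + 36\right) - 48\right) + 85\right) 33 = \left(\left(\left(-232 + 36\right) - 48\right) + 85\right) 33 = \left(\left(-196 - 48\right) + 85\right) 33 = \left(-244 + 85\right) 33 = \left(-159\right) 33 = -5247$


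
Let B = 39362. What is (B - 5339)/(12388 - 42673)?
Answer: -11341/10095 ≈ -1.1234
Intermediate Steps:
(B - 5339)/(12388 - 42673) = (39362 - 5339)/(12388 - 42673) = 34023/(-30285) = 34023*(-1/30285) = -11341/10095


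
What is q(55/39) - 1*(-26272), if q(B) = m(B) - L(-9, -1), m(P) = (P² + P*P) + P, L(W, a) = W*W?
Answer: 39844706/1521 ≈ 26196.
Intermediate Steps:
L(W, a) = W²
m(P) = P + 2*P² (m(P) = (P² + P²) + P = 2*P² + P = P + 2*P²)
q(B) = -81 + B*(1 + 2*B) (q(B) = B*(1 + 2*B) - 1*(-9)² = B*(1 + 2*B) - 1*81 = B*(1 + 2*B) - 81 = -81 + B*(1 + 2*B))
q(55/39) - 1*(-26272) = (-81 + (55/39)*(1 + 2*(55/39))) - 1*(-26272) = (-81 + (55*(1/39))*(1 + 2*(55*(1/39)))) + 26272 = (-81 + 55*(1 + 2*(55/39))/39) + 26272 = (-81 + 55*(1 + 110/39)/39) + 26272 = (-81 + (55/39)*(149/39)) + 26272 = (-81 + 8195/1521) + 26272 = -115006/1521 + 26272 = 39844706/1521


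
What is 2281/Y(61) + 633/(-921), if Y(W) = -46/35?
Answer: -24519051/14122 ≈ -1736.2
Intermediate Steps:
Y(W) = -46/35 (Y(W) = -46*1/35 = -46/35)
2281/Y(61) + 633/(-921) = 2281/(-46/35) + 633/(-921) = 2281*(-35/46) + 633*(-1/921) = -79835/46 - 211/307 = -24519051/14122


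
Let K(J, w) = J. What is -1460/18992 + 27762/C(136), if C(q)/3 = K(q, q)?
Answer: 1371511/20179 ≈ 67.967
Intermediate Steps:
C(q) = 3*q
-1460/18992 + 27762/C(136) = -1460/18992 + 27762/((3*136)) = -1460*1/18992 + 27762/408 = -365/4748 + 27762*(1/408) = -365/4748 + 4627/68 = 1371511/20179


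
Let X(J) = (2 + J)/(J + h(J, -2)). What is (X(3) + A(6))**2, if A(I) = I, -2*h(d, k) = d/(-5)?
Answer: 61504/1089 ≈ 56.477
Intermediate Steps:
h(d, k) = d/10 (h(d, k) = -d/(2*(-5)) = -d*(-1)/(2*5) = -(-1)*d/10 = d/10)
X(J) = 10*(2 + J)/(11*J) (X(J) = (2 + J)/(J + J/10) = (2 + J)/((11*J/10)) = (2 + J)*(10/(11*J)) = 10*(2 + J)/(11*J))
(X(3) + A(6))**2 = ((10/11)*(2 + 3)/3 + 6)**2 = ((10/11)*(1/3)*5 + 6)**2 = (50/33 + 6)**2 = (248/33)**2 = 61504/1089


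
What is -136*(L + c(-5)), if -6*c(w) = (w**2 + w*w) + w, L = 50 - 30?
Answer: -1700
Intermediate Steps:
L = 20
c(w) = -w**2/3 - w/6 (c(w) = -((w**2 + w*w) + w)/6 = -((w**2 + w**2) + w)/6 = -(2*w**2 + w)/6 = -(w + 2*w**2)/6 = -w**2/3 - w/6)
-136*(L + c(-5)) = -136*(20 - 1/6*(-5)*(1 + 2*(-5))) = -136*(20 - 1/6*(-5)*(1 - 10)) = -136*(20 - 1/6*(-5)*(-9)) = -136*(20 - 15/2) = -136*25/2 = -1700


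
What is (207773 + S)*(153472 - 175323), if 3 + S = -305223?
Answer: 2129445503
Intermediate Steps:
S = -305226 (S = -3 - 305223 = -305226)
(207773 + S)*(153472 - 175323) = (207773 - 305226)*(153472 - 175323) = -97453*(-21851) = 2129445503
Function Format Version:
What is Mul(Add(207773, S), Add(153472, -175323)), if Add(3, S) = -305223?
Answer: 2129445503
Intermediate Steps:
S = -305226 (S = Add(-3, -305223) = -305226)
Mul(Add(207773, S), Add(153472, -175323)) = Mul(Add(207773, -305226), Add(153472, -175323)) = Mul(-97453, -21851) = 2129445503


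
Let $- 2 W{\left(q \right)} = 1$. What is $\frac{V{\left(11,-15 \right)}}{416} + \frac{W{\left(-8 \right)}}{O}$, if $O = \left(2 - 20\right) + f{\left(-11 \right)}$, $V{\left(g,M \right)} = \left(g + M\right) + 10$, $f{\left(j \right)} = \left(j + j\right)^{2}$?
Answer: $\frac{647}{48464} \approx 0.01335$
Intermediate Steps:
$W{\left(q \right)} = - \frac{1}{2}$ ($W{\left(q \right)} = \left(- \frac{1}{2}\right) 1 = - \frac{1}{2}$)
$f{\left(j \right)} = 4 j^{2}$ ($f{\left(j \right)} = \left(2 j\right)^{2} = 4 j^{2}$)
$V{\left(g,M \right)} = 10 + M + g$ ($V{\left(g,M \right)} = \left(M + g\right) + 10 = 10 + M + g$)
$O = 466$ ($O = \left(2 - 20\right) + 4 \left(-11\right)^{2} = \left(2 - 20\right) + 4 \cdot 121 = -18 + 484 = 466$)
$\frac{V{\left(11,-15 \right)}}{416} + \frac{W{\left(-8 \right)}}{O} = \frac{10 - 15 + 11}{416} - \frac{1}{2 \cdot 466} = 6 \cdot \frac{1}{416} - \frac{1}{932} = \frac{3}{208} - \frac{1}{932} = \frac{647}{48464}$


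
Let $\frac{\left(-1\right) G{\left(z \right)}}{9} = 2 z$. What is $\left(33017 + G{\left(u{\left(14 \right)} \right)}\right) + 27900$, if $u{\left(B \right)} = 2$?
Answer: $60881$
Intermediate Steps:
$G{\left(z \right)} = - 18 z$ ($G{\left(z \right)} = - 9 \cdot 2 z = - 18 z$)
$\left(33017 + G{\left(u{\left(14 \right)} \right)}\right) + 27900 = \left(33017 - 36\right) + 27900 = 32981 + 27900 = 60881$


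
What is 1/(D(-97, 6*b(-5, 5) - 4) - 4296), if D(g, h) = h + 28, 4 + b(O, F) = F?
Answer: -1/4266 ≈ -0.00023441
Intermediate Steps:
b(O, F) = -4 + F
D(g, h) = 28 + h
1/(D(-97, 6*b(-5, 5) - 4) - 4296) = 1/((28 + (6*(-4 + 5) - 4)) - 4296) = 1/((28 + (6*1 - 4)) - 4296) = 1/((28 + (6 - 4)) - 4296) = 1/((28 + 2) - 4296) = 1/(30 - 4296) = 1/(-4266) = -1/4266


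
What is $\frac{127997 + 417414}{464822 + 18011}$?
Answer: $\frac{545411}{482833} \approx 1.1296$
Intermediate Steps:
$\frac{127997 + 417414}{464822 + 18011} = \frac{545411}{482833}$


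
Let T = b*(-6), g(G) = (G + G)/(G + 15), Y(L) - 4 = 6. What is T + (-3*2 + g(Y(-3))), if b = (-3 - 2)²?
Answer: -776/5 ≈ -155.20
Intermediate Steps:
Y(L) = 10 (Y(L) = 4 + 6 = 10)
g(G) = 2*G/(15 + G) (g(G) = (2*G)/(15 + G) = 2*G/(15 + G))
b = 25 (b = (-5)² = 25)
T = -150 (T = 25*(-6) = -150)
T + (-3*2 + g(Y(-3))) = -150 + (-3*2 + 2*10/(15 + 10)) = -150 + (-6 + 2*10/25) = -150 + (-6 + 2*10*(1/25)) = -150 + (-6 + ⅘) = -150 - 26/5 = -776/5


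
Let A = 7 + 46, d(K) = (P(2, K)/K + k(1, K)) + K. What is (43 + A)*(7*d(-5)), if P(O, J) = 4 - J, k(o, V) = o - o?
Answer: -22848/5 ≈ -4569.6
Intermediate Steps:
k(o, V) = 0
d(K) = K + (4 - K)/K (d(K) = ((4 - K)/K + 0) + K = (4 - K)/K + K = K + (4 - K)/K)
A = 53
(43 + A)*(7*d(-5)) = (43 + 53)*(7*(-1 - 5 + 4/(-5))) = 96*(7*(-1 - 5 + 4*(-1/5))) = 96*(7*(-1 - 5 - 4/5)) = 96*(7*(-34/5)) = 96*(-238/5) = -22848/5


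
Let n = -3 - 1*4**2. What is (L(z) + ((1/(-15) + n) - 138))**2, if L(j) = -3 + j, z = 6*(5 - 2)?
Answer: 4541161/225 ≈ 20183.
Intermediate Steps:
n = -19 (n = -3 - 1*16 = -3 - 16 = -19)
z = 18 (z = 6*3 = 18)
(L(z) + ((1/(-15) + n) - 138))**2 = ((-3 + 18) + ((1/(-15) - 19) - 138))**2 = (15 + ((-1/15 - 19) - 138))**2 = (15 + (-286/15 - 138))**2 = (15 - 2356/15)**2 = (-2131/15)**2 = 4541161/225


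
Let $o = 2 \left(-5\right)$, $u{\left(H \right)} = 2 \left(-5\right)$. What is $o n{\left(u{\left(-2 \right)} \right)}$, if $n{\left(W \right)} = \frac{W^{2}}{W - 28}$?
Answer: $\frac{500}{19} \approx 26.316$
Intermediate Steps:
$u{\left(H \right)} = -10$
$n{\left(W \right)} = \frac{W^{2}}{-28 + W}$
$o = -10$
$o n{\left(u{\left(-2 \right)} \right)} = - 10 \frac{\left(-10\right)^{2}}{-28 - 10} = - 10 \frac{100}{-38} = - 10 \cdot 100 \left(- \frac{1}{38}\right) = \left(-10\right) \left(- \frac{50}{19}\right) = \frac{500}{19}$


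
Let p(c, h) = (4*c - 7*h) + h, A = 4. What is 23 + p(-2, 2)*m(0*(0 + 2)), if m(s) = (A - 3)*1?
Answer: 3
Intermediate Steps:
p(c, h) = -6*h + 4*c (p(c, h) = (-7*h + 4*c) + h = -6*h + 4*c)
m(s) = 1 (m(s) = (4 - 3)*1 = 1*1 = 1)
23 + p(-2, 2)*m(0*(0 + 2)) = 23 + (-6*2 + 4*(-2))*1 = 23 + (-12 - 8)*1 = 23 - 20*1 = 23 - 20 = 3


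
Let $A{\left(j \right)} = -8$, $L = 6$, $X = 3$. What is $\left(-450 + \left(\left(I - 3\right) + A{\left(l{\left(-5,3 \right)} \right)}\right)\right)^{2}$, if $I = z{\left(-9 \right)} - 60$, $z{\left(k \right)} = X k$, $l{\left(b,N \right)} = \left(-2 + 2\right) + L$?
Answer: $300304$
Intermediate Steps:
$l{\left(b,N \right)} = 6$ ($l{\left(b,N \right)} = \left(-2 + 2\right) + 6 = 0 + 6 = 6$)
$z{\left(k \right)} = 3 k$
$I = -87$ ($I = 3 \left(-9\right) - 60 = -27 - 60 = -87$)
$\left(-450 + \left(\left(I - 3\right) + A{\left(l{\left(-5,3 \right)} \right)}\right)\right)^{2} = \left(-450 - 98\right)^{2} = \left(-548\right)^{2} = 300304$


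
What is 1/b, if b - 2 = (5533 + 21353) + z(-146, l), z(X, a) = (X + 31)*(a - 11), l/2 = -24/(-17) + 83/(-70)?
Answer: 119/3344020 ≈ 3.5586e-5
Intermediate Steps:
l = 269/595 (l = 2*(-24/(-17) + 83/(-70)) = 2*(-24*(-1/17) + 83*(-1/70)) = 2*(24/17 - 83/70) = 2*(269/1190) = 269/595 ≈ 0.45210)
z(X, a) = (-11 + a)*(31 + X) (z(X, a) = (31 + X)*(-11 + a) = (-11 + a)*(31 + X))
b = 3344020/119 (b = 2 + ((5533 + 21353) + (-341 - 11*(-146) + 31*(269/595) - 146*269/595)) = 2 + (26886 + (-341 + 1606 + 8339/595 - 39274/595)) = 2 + (26886 + 144348/119) = 2 + 3343782/119 = 3344020/119 ≈ 28101.)
1/b = 1/(3344020/119) = 119/3344020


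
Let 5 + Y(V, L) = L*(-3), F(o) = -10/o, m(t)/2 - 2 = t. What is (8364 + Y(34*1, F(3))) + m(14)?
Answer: 8401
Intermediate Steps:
m(t) = 4 + 2*t
Y(V, L) = -5 - 3*L (Y(V, L) = -5 + L*(-3) = -5 - 3*L)
(8364 + Y(34*1, F(3))) + m(14) = (8364 + (-5 - (-30)/3)) + (4 + 2*14) = (8364 + (-5 - (-30)/3)) + (4 + 28) = (8364 + (-5 - 3*(-10/3))) + 32 = (8364 + (-5 + 10)) + 32 = (8364 + 5) + 32 = 8369 + 32 = 8401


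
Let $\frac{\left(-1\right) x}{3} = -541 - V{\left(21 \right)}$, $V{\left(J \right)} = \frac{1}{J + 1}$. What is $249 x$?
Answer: $\frac{8891541}{22} \approx 4.0416 \cdot 10^{5}$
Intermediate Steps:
$V{\left(J \right)} = \frac{1}{1 + J}$
$x = \frac{35709}{22}$ ($x = - 3 \left(-541 - \frac{1}{1 + 21}\right) = - 3 \left(-541 - \frac{1}{22}\right) = \left(-3\right) \left(- \frac{11903}{22}\right) = \frac{35709}{22} \approx 1623.1$)
$249 x = 249 \cdot \frac{35709}{22} = \frac{8891541}{22}$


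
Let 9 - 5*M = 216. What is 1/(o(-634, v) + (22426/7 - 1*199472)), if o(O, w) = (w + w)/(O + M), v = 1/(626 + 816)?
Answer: -347831/68268194089 ≈ -5.0951e-6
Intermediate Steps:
M = -207/5 (M = 9/5 - 1/5*216 = 9/5 - 216/5 = -207/5 ≈ -41.400)
v = 1/1442 ≈ 0.00069348
o(O, w) = 2*w/(-207/5 + O) (o(O, w) = (w + w)/(O - 207/5) = (2*w)/(-207/5 + O) = 2*w/(-207/5 + O))
1/(o(-634, v) + (22426/7 - 1*199472)) = 1/(10*(1/1442)/(-207 + 5*(-634)) + (22426/7 - 1*199472)) = 1/(10*(1/1442)/(-207 - 3170) + ((1/7)*22426 - 199472)) = 1/(10*(1/1442)/(-3377) + (22426/7 - 199472)) = 1/(10*(1/1442)*(-1/3377) - 1373878/7) = 1/(-5/2434817 - 1373878/7) = 1/(-68268194089/347831) = -347831/68268194089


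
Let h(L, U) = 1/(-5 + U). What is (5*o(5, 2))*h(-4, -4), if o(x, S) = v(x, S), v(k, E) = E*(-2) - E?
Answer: 10/3 ≈ 3.3333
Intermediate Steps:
v(k, E) = -3*E (v(k, E) = -2*E - E = -3*E)
o(x, S) = -3*S
(5*o(5, 2))*h(-4, -4) = (5*(-3*2))/(-5 - 4) = (5*(-6))/(-9) = -30*(-⅑) = 10/3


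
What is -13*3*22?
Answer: -858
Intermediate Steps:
-13*3*22 = -39*22 = -858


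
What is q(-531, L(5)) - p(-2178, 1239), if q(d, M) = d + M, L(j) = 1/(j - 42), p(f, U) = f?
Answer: 60938/37 ≈ 1647.0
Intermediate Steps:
L(j) = 1/(-42 + j)
q(d, M) = M + d
q(-531, L(5)) - p(-2178, 1239) = (1/(-42 + 5) - 531) - 1*(-2178) = (1/(-37) - 531) + 2178 = (-1/37 - 531) + 2178 = -19648/37 + 2178 = 60938/37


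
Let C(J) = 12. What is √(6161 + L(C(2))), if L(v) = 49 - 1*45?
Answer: 3*√685 ≈ 78.518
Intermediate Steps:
L(v) = 4 (L(v) = 49 - 45 = 4)
√(6161 + L(C(2))) = √(6161 + 4) = √6165 = 3*√685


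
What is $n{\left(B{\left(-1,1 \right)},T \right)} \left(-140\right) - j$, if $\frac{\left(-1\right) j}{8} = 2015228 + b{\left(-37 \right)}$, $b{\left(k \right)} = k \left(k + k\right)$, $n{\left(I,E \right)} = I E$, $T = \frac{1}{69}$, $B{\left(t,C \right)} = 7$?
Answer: $\frac{1113916252}{69} \approx 1.6144 \cdot 10^{7}$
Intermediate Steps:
$T = \frac{1}{69} \approx 0.014493$
$n{\left(I,E \right)} = E I$
$b{\left(k \right)} = 2 k^{2}$ ($b{\left(k \right)} = k 2 k = 2 k^{2}$)
$j = -16143728$ ($j = - 8 \left(2015228 + 2 \left(-37\right)^{2}\right) = - 8 \left(2015228 + 2 \cdot 1369\right) = - 8 \left(2015228 + 2738\right) = \left(-8\right) 2017966 = -16143728$)
$n{\left(B{\left(-1,1 \right)},T \right)} \left(-140\right) - j = \frac{1}{69} \cdot 7 \left(-140\right) - -16143728 = \frac{7}{69} \left(-140\right) + 16143728 = - \frac{980}{69} + 16143728 = \frac{1113916252}{69}$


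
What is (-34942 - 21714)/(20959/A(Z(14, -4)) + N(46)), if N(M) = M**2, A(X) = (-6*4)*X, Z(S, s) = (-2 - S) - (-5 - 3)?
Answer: -10877952/427231 ≈ -25.462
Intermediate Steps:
Z(S, s) = 6 - S (Z(S, s) = (-2 - S) - 1*(-8) = (-2 - S) + 8 = 6 - S)
A(X) = -24*X
(-34942 - 21714)/(20959/A(Z(14, -4)) + N(46)) = (-34942 - 21714)/(20959/((-24*(6 - 1*14))) + 46**2) = -56656/(20959/((-24*(6 - 14))) + 2116) = -56656/(20959/((-24*(-8))) + 2116) = -56656/(20959/192 + 2116) = -56656/427231/192 = -56656*192/427231 = -10877952/427231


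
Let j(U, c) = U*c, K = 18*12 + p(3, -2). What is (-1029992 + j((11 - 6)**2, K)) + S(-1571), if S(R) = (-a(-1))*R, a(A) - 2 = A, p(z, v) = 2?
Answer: -1022971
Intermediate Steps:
a(A) = 2 + A
K = 218 (K = 18*12 + 2 = 216 + 2 = 218)
S(R) = -R (S(R) = (-(2 - 1))*R = (-1*1)*R = -R)
(-1029992 + j((11 - 6)**2, K)) + S(-1571) = (-1029992 + (11 - 6)**2*218) - 1*(-1571) = (-1029992 + 5**2*218) + 1571 = (-1029992 + 25*218) + 1571 = (-1029992 + 5450) + 1571 = -1024542 + 1571 = -1022971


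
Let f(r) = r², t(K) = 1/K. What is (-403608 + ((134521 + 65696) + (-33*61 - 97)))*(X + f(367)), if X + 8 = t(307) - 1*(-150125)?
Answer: -17968070971943/307 ≈ -5.8528e+10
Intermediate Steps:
X = 46085920/307 (X = -8 + (1/307 - 1*(-150125)) = -8 + (1/307 + 150125) = -8 + 46088376/307 = 46085920/307 ≈ 1.5012e+5)
(-403608 + ((134521 + 65696) + (-33*61 - 97)))*(X + f(367)) = (-403608 + ((134521 + 65696) + (-33*61 - 97)))*(46085920/307 + 367²) = (-403608 + (200217 + (-2013 - 97)))*(46085920/307 + 134689) = (-403608 + (200217 - 2110))*(87435443/307) = (-403608 + 198107)*(87435443/307) = -205501*87435443/307 = -17968070971943/307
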